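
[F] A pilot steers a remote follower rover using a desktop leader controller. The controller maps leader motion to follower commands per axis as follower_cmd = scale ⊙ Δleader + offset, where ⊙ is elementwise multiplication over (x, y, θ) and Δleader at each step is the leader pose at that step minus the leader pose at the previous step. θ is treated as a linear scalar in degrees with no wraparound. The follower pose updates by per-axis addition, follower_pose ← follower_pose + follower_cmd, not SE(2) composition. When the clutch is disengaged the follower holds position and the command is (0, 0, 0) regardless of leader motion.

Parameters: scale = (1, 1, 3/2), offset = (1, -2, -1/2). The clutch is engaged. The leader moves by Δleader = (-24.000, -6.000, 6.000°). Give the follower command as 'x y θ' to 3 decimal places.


-23.000 -8.000 8.500

axis x: 1·-24.000 + 1 = -23.000
axis y: 1·-6.000 + -2 = -8.000
axis θ: 3/2·6.000 + -1/2 = 8.500


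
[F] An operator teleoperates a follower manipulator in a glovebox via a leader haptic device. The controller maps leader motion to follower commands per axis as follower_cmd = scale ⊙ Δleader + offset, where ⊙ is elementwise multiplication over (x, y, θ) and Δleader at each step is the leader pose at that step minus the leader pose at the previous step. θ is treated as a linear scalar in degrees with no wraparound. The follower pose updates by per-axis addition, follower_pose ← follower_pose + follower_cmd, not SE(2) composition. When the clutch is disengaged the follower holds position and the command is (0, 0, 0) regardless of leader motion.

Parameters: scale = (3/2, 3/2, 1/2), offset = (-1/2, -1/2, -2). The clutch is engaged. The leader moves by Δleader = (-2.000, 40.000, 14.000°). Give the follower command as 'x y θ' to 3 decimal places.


-3.500 59.500 5.000

axis x: 3/2·-2.000 + -1/2 = -3.500
axis y: 3/2·40.000 + -1/2 = 59.500
axis θ: 1/2·14.000 + -2 = 5.000


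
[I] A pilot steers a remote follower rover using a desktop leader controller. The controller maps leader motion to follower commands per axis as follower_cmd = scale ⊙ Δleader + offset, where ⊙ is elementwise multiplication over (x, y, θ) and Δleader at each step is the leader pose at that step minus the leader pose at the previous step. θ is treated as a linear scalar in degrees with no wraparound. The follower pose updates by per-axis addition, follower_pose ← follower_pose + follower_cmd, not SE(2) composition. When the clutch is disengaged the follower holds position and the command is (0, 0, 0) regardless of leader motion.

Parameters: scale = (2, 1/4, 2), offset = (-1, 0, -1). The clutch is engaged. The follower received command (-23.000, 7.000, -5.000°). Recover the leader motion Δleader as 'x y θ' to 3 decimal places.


-11.000 28.000 -2.000

axis x: (-23.000 − -1) / (2) = -11.000
axis y: (7.000 − 0) / (1/4) = 28.000
axis θ: (-5.000 − -1) / (2) = -2.000


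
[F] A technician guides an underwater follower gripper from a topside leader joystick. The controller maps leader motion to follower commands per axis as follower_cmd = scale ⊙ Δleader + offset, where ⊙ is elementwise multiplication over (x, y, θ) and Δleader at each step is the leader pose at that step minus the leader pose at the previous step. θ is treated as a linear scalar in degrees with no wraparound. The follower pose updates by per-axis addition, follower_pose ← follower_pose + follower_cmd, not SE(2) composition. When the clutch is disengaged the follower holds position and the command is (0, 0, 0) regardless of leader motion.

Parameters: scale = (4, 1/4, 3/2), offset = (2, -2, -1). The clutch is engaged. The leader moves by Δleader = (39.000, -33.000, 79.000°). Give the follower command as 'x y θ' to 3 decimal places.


158.000 -10.250 117.500

axis x: 4·39.000 + 2 = 158.000
axis y: 1/4·-33.000 + -2 = -10.250
axis θ: 3/2·79.000 + -1 = 117.500


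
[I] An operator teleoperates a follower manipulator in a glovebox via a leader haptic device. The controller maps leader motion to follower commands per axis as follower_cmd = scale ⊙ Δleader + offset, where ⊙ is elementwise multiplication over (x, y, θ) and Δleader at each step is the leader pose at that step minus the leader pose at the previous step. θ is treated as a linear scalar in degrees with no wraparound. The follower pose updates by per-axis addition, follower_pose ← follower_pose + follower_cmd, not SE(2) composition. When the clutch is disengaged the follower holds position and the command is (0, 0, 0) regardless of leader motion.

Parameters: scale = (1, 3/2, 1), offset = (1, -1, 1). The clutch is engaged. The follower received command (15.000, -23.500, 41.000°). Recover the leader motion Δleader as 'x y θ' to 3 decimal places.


axis x: (15.000 − 1) / (1) = 14.000
axis y: (-23.500 − -1) / (3/2) = -15.000
axis θ: (41.000 − 1) / (1) = 40.000

14.000 -15.000 40.000


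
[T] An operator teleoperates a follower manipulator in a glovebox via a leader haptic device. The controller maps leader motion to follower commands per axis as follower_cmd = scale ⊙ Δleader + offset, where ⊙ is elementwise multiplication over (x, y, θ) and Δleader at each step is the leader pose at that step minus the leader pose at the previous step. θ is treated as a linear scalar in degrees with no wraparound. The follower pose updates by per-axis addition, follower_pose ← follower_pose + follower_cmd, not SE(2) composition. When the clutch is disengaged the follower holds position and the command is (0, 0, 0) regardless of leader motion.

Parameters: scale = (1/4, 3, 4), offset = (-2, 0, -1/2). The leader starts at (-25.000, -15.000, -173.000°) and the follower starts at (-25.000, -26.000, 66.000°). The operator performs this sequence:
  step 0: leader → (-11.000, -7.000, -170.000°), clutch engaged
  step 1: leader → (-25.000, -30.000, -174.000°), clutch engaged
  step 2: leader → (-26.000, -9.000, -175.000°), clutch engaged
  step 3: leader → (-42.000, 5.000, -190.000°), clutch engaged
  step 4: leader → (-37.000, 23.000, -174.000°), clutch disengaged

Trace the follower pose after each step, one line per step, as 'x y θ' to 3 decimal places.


step 0: Δleader=(14.000, 8.000, 3.000°), engaged; cmd=(1.500, 24.000, 11.500°) → follower=(-23.500, -2.000, 77.500°)
step 1: Δleader=(-14.000, -23.000, -4.000°), engaged; cmd=(-5.500, -69.000, -16.500°) → follower=(-29.000, -71.000, 61.000°)
step 2: Δleader=(-1.000, 21.000, -1.000°), engaged; cmd=(-2.250, 63.000, -4.500°) → follower=(-31.250, -8.000, 56.500°)
step 3: Δleader=(-16.000, 14.000, -15.000°), engaged; cmd=(-6.000, 42.000, -60.500°) → follower=(-37.250, 34.000, -4.000°)
step 4: Δleader=(5.000, 18.000, 16.000°), disengaged; cmd=(0,0,0) → follower holds at (-37.250, 34.000, -4.000°)

-23.500 -2.000 77.500
-29.000 -71.000 61.000
-31.250 -8.000 56.500
-37.250 34.000 -4.000
-37.250 34.000 -4.000


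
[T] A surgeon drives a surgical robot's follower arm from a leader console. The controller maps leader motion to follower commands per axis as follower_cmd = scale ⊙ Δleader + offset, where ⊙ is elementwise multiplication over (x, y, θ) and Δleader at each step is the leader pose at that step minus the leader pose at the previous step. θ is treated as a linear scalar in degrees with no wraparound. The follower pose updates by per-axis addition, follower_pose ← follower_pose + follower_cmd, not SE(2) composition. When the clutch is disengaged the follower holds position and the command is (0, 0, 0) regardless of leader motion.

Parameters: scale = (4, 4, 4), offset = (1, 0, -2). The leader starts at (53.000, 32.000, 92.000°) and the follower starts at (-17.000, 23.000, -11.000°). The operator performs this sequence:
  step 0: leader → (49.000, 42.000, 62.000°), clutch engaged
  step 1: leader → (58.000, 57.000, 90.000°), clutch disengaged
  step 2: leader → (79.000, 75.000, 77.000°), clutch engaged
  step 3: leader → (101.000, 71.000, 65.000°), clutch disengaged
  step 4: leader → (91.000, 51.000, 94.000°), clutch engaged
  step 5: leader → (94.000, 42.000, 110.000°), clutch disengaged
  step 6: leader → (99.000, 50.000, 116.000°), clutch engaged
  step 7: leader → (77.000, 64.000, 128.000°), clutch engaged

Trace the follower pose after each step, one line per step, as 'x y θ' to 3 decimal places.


step 0: Δleader=(-4.000, 10.000, -30.000°), engaged; cmd=(-15.000, 40.000, -122.000°) → follower=(-32.000, 63.000, -133.000°)
step 1: Δleader=(9.000, 15.000, 28.000°), disengaged; cmd=(0,0,0) → follower holds at (-32.000, 63.000, -133.000°)
step 2: Δleader=(21.000, 18.000, -13.000°), engaged; cmd=(85.000, 72.000, -54.000°) → follower=(53.000, 135.000, -187.000°)
step 3: Δleader=(22.000, -4.000, -12.000°), disengaged; cmd=(0,0,0) → follower holds at (53.000, 135.000, -187.000°)
step 4: Δleader=(-10.000, -20.000, 29.000°), engaged; cmd=(-39.000, -80.000, 114.000°) → follower=(14.000, 55.000, -73.000°)
step 5: Δleader=(3.000, -9.000, 16.000°), disengaged; cmd=(0,0,0) → follower holds at (14.000, 55.000, -73.000°)
step 6: Δleader=(5.000, 8.000, 6.000°), engaged; cmd=(21.000, 32.000, 22.000°) → follower=(35.000, 87.000, -51.000°)
step 7: Δleader=(-22.000, 14.000, 12.000°), engaged; cmd=(-87.000, 56.000, 46.000°) → follower=(-52.000, 143.000, -5.000°)

-32.000 63.000 -133.000
-32.000 63.000 -133.000
53.000 135.000 -187.000
53.000 135.000 -187.000
14.000 55.000 -73.000
14.000 55.000 -73.000
35.000 87.000 -51.000
-52.000 143.000 -5.000


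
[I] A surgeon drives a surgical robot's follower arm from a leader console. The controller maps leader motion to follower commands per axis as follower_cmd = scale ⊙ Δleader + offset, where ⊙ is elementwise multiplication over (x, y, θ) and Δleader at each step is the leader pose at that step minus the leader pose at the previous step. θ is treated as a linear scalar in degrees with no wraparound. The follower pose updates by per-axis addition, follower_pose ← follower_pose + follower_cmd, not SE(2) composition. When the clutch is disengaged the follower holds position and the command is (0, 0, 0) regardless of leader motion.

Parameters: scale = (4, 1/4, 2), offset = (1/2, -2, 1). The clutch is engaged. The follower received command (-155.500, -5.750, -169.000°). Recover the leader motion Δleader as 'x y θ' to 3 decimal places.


axis x: (-155.500 − 1/2) / (4) = -39.000
axis y: (-5.750 − -2) / (1/4) = -15.000
axis θ: (-169.000 − 1) / (2) = -85.000

-39.000 -15.000 -85.000


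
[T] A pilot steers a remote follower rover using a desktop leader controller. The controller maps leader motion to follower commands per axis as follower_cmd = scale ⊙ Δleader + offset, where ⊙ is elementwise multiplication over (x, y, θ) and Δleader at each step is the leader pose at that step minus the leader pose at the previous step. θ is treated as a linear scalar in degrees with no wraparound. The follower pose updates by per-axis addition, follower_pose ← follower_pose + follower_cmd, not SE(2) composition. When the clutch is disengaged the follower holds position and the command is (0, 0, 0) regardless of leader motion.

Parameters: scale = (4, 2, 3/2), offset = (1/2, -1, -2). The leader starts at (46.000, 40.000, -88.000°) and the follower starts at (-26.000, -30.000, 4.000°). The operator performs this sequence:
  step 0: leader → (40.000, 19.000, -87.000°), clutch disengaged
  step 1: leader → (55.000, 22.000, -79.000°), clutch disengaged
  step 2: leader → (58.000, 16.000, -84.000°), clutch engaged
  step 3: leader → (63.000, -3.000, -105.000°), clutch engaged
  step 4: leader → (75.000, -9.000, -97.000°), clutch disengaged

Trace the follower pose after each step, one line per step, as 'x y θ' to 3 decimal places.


-26.000 -30.000 4.000
-26.000 -30.000 4.000
-13.500 -43.000 -5.500
7.000 -82.000 -39.000
7.000 -82.000 -39.000

step 0: Δleader=(-6.000, -21.000, 1.000°), disengaged; cmd=(0,0,0) → follower holds at (-26.000, -30.000, 4.000°)
step 1: Δleader=(15.000, 3.000, 8.000°), disengaged; cmd=(0,0,0) → follower holds at (-26.000, -30.000, 4.000°)
step 2: Δleader=(3.000, -6.000, -5.000°), engaged; cmd=(12.500, -13.000, -9.500°) → follower=(-13.500, -43.000, -5.500°)
step 3: Δleader=(5.000, -19.000, -21.000°), engaged; cmd=(20.500, -39.000, -33.500°) → follower=(7.000, -82.000, -39.000°)
step 4: Δleader=(12.000, -6.000, 8.000°), disengaged; cmd=(0,0,0) → follower holds at (7.000, -82.000, -39.000°)


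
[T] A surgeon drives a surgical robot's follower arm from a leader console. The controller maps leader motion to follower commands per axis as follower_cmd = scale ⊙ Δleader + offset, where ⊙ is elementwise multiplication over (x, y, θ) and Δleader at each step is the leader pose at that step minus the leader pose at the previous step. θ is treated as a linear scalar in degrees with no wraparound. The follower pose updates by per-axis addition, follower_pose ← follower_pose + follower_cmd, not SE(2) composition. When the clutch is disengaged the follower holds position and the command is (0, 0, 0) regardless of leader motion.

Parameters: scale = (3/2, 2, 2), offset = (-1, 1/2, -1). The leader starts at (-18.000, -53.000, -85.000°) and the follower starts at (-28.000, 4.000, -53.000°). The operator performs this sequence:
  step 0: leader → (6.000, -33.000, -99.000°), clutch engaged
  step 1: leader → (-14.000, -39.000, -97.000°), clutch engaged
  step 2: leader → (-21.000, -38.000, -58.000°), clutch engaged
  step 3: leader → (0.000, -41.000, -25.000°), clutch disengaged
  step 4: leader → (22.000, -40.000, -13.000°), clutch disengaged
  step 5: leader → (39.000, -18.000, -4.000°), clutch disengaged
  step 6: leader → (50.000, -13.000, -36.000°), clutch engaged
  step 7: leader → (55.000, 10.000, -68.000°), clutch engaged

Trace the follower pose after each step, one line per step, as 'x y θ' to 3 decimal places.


step 0: Δleader=(24.000, 20.000, -14.000°), engaged; cmd=(35.000, 40.500, -29.000°) → follower=(7.000, 44.500, -82.000°)
step 1: Δleader=(-20.000, -6.000, 2.000°), engaged; cmd=(-31.000, -11.500, 3.000°) → follower=(-24.000, 33.000, -79.000°)
step 2: Δleader=(-7.000, 1.000, 39.000°), engaged; cmd=(-11.500, 2.500, 77.000°) → follower=(-35.500, 35.500, -2.000°)
step 3: Δleader=(21.000, -3.000, 33.000°), disengaged; cmd=(0,0,0) → follower holds at (-35.500, 35.500, -2.000°)
step 4: Δleader=(22.000, 1.000, 12.000°), disengaged; cmd=(0,0,0) → follower holds at (-35.500, 35.500, -2.000°)
step 5: Δleader=(17.000, 22.000, 9.000°), disengaged; cmd=(0,0,0) → follower holds at (-35.500, 35.500, -2.000°)
step 6: Δleader=(11.000, 5.000, -32.000°), engaged; cmd=(15.500, 10.500, -65.000°) → follower=(-20.000, 46.000, -67.000°)
step 7: Δleader=(5.000, 23.000, -32.000°), engaged; cmd=(6.500, 46.500, -65.000°) → follower=(-13.500, 92.500, -132.000°)

7.000 44.500 -82.000
-24.000 33.000 -79.000
-35.500 35.500 -2.000
-35.500 35.500 -2.000
-35.500 35.500 -2.000
-35.500 35.500 -2.000
-20.000 46.000 -67.000
-13.500 92.500 -132.000


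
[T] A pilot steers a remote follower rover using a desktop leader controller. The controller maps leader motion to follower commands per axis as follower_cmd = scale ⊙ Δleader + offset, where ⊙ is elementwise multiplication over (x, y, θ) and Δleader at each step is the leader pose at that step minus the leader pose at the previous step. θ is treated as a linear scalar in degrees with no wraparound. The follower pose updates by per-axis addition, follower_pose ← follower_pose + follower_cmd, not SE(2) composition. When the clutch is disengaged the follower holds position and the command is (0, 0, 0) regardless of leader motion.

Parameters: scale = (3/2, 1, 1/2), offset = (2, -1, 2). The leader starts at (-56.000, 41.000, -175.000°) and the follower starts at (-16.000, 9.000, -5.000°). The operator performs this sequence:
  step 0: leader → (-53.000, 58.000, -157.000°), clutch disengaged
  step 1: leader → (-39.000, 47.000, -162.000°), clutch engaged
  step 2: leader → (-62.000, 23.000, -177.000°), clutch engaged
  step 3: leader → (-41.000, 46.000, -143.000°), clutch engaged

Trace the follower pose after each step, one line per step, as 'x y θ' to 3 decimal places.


-16.000 9.000 -5.000
7.000 -3.000 -5.500
-25.500 -28.000 -11.000
8.000 -6.000 8.000

step 0: Δleader=(3.000, 17.000, 18.000°), disengaged; cmd=(0,0,0) → follower holds at (-16.000, 9.000, -5.000°)
step 1: Δleader=(14.000, -11.000, -5.000°), engaged; cmd=(23.000, -12.000, -0.500°) → follower=(7.000, -3.000, -5.500°)
step 2: Δleader=(-23.000, -24.000, -15.000°), engaged; cmd=(-32.500, -25.000, -5.500°) → follower=(-25.500, -28.000, -11.000°)
step 3: Δleader=(21.000, 23.000, 34.000°), engaged; cmd=(33.500, 22.000, 19.000°) → follower=(8.000, -6.000, 8.000°)


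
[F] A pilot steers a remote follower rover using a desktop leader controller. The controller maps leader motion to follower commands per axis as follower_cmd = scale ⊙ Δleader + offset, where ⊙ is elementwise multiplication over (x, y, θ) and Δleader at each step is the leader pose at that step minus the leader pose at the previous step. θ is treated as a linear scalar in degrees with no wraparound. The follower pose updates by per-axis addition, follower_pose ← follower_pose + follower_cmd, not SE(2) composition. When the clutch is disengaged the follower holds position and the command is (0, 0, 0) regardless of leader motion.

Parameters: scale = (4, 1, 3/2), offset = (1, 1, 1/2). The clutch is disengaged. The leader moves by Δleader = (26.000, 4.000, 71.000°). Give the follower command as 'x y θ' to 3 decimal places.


0.000 0.000 0.000

clutch disengaged → follower holds; cmd = (0, 0, 0)


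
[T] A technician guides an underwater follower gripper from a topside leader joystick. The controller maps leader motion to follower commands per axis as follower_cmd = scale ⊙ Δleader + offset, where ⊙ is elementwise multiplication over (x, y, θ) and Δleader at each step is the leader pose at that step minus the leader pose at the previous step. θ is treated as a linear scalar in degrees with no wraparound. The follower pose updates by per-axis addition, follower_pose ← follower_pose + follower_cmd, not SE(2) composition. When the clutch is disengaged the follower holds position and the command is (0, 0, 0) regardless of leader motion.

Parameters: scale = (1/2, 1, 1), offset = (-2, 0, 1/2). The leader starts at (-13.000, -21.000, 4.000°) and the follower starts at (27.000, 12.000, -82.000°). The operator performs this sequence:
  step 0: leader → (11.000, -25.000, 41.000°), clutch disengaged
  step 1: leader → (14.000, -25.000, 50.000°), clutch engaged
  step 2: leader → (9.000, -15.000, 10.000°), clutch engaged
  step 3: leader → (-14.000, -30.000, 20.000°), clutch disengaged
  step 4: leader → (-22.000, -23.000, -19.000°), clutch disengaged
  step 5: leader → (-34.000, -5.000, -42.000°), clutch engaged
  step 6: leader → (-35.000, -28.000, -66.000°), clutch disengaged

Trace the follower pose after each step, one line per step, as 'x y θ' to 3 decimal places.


step 0: Δleader=(24.000, -4.000, 37.000°), disengaged; cmd=(0,0,0) → follower holds at (27.000, 12.000, -82.000°)
step 1: Δleader=(3.000, 0.000, 9.000°), engaged; cmd=(-0.500, 0.000, 9.500°) → follower=(26.500, 12.000, -72.500°)
step 2: Δleader=(-5.000, 10.000, -40.000°), engaged; cmd=(-4.500, 10.000, -39.500°) → follower=(22.000, 22.000, -112.000°)
step 3: Δleader=(-23.000, -15.000, 10.000°), disengaged; cmd=(0,0,0) → follower holds at (22.000, 22.000, -112.000°)
step 4: Δleader=(-8.000, 7.000, -39.000°), disengaged; cmd=(0,0,0) → follower holds at (22.000, 22.000, -112.000°)
step 5: Δleader=(-12.000, 18.000, -23.000°), engaged; cmd=(-8.000, 18.000, -22.500°) → follower=(14.000, 40.000, -134.500°)
step 6: Δleader=(-1.000, -23.000, -24.000°), disengaged; cmd=(0,0,0) → follower holds at (14.000, 40.000, -134.500°)

27.000 12.000 -82.000
26.500 12.000 -72.500
22.000 22.000 -112.000
22.000 22.000 -112.000
22.000 22.000 -112.000
14.000 40.000 -134.500
14.000 40.000 -134.500


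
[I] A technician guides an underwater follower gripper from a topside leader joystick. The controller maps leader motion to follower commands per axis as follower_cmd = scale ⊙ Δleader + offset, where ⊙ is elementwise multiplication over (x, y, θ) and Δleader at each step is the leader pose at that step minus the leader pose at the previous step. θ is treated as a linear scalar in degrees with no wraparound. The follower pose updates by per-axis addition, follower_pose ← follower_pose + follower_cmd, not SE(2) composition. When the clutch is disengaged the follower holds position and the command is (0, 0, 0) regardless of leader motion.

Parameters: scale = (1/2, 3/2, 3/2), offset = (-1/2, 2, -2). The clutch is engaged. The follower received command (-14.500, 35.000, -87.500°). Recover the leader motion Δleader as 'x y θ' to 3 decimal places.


-28.000 22.000 -57.000

axis x: (-14.500 − -1/2) / (1/2) = -28.000
axis y: (35.000 − 2) / (3/2) = 22.000
axis θ: (-87.500 − -2) / (3/2) = -57.000


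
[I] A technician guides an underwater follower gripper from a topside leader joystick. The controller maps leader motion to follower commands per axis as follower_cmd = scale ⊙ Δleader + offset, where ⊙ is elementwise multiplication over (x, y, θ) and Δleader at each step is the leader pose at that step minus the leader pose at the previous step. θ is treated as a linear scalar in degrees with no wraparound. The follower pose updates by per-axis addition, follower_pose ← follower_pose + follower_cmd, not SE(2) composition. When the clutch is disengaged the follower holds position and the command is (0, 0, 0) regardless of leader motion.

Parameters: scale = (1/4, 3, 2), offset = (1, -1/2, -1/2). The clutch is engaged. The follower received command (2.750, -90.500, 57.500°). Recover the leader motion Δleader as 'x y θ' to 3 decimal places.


7.000 -30.000 29.000

axis x: (2.750 − 1) / (1/4) = 7.000
axis y: (-90.500 − -1/2) / (3) = -30.000
axis θ: (57.500 − -1/2) / (2) = 29.000


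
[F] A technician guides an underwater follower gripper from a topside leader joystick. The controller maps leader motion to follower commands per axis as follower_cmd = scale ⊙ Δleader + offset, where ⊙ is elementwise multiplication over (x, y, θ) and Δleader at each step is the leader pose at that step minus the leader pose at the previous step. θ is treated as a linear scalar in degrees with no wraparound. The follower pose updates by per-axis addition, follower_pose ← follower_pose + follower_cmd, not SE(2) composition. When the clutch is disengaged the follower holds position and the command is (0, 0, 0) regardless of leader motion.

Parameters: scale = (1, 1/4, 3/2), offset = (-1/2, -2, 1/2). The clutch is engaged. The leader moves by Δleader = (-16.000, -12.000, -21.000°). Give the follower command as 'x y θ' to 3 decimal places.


axis x: 1·-16.000 + -1/2 = -16.500
axis y: 1/4·-12.000 + -2 = -5.000
axis θ: 3/2·-21.000 + 1/2 = -31.000

-16.500 -5.000 -31.000


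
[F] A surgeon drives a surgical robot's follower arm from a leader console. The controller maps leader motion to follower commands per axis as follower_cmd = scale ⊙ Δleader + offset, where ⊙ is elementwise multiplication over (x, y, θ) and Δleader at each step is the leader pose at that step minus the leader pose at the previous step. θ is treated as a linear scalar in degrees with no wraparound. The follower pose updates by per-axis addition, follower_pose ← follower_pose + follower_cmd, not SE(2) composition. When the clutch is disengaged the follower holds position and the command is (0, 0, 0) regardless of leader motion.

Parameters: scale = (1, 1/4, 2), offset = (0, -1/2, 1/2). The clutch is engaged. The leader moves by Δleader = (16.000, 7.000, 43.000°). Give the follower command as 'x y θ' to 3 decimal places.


16.000 1.250 86.500

axis x: 1·16.000 + 0 = 16.000
axis y: 1/4·7.000 + -1/2 = 1.250
axis θ: 2·43.000 + 1/2 = 86.500


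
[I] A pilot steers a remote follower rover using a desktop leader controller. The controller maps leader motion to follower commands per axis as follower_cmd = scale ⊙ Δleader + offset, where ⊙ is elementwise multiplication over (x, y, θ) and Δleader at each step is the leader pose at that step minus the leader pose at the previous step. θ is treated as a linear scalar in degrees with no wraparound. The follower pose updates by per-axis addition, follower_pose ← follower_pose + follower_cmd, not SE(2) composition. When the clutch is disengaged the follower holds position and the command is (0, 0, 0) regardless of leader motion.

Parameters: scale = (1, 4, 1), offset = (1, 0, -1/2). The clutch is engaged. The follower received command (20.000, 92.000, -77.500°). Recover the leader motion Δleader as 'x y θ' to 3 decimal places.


axis x: (20.000 − 1) / (1) = 19.000
axis y: (92.000 − 0) / (4) = 23.000
axis θ: (-77.500 − -1/2) / (1) = -77.000

19.000 23.000 -77.000


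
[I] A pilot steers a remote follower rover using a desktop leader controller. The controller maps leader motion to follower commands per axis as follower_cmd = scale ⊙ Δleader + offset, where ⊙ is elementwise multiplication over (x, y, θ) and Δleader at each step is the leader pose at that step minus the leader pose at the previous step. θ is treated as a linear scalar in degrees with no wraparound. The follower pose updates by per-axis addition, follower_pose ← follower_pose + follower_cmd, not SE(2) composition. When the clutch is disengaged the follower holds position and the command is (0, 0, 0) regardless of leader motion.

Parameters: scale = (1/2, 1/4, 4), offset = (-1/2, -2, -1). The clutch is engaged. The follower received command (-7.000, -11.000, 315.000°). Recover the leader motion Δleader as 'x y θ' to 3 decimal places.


axis x: (-7.000 − -1/2) / (1/2) = -13.000
axis y: (-11.000 − -2) / (1/4) = -36.000
axis θ: (315.000 − -1) / (4) = 79.000

-13.000 -36.000 79.000


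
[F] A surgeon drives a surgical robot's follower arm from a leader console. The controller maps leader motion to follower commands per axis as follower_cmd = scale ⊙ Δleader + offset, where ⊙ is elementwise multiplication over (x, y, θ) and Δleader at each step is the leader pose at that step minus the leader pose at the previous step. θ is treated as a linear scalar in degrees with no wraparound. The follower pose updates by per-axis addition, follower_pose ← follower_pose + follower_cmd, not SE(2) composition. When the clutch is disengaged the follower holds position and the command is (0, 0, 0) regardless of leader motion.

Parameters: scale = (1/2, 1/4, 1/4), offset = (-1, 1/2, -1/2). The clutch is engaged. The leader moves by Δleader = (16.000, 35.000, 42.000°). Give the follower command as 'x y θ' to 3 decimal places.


axis x: 1/2·16.000 + -1 = 7.000
axis y: 1/4·35.000 + 1/2 = 9.250
axis θ: 1/4·42.000 + -1/2 = 10.000

7.000 9.250 10.000


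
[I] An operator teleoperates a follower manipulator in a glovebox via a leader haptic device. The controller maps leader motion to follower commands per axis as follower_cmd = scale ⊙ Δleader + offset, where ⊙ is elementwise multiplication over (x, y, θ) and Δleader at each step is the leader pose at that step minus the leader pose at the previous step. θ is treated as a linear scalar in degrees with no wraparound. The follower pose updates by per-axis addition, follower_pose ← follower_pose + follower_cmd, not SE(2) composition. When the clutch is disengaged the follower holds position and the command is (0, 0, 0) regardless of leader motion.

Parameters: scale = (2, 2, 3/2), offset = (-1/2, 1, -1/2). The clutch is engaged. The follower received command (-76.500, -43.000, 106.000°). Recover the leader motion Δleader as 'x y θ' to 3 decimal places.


-38.000 -22.000 71.000

axis x: (-76.500 − -1/2) / (2) = -38.000
axis y: (-43.000 − 1) / (2) = -22.000
axis θ: (106.000 − -1/2) / (3/2) = 71.000


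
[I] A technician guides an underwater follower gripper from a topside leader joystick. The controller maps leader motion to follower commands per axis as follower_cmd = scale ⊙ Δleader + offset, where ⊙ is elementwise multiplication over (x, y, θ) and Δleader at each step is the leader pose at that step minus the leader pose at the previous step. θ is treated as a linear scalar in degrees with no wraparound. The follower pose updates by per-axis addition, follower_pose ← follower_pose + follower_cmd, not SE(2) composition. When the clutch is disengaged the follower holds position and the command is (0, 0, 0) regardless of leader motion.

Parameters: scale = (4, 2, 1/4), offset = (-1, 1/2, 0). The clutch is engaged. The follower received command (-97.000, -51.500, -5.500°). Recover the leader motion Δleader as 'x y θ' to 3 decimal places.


axis x: (-97.000 − -1) / (4) = -24.000
axis y: (-51.500 − 1/2) / (2) = -26.000
axis θ: (-5.500 − 0) / (1/4) = -22.000

-24.000 -26.000 -22.000


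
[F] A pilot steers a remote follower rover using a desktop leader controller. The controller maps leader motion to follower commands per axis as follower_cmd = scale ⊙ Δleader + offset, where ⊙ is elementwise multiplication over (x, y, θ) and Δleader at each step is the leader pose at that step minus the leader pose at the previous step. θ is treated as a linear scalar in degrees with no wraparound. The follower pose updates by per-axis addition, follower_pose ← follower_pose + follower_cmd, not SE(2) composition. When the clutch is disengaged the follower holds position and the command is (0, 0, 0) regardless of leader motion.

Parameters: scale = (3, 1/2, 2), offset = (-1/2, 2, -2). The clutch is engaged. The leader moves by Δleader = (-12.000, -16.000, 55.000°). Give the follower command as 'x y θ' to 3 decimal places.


axis x: 3·-12.000 + -1/2 = -36.500
axis y: 1/2·-16.000 + 2 = -6.000
axis θ: 2·55.000 + -2 = 108.000

-36.500 -6.000 108.000


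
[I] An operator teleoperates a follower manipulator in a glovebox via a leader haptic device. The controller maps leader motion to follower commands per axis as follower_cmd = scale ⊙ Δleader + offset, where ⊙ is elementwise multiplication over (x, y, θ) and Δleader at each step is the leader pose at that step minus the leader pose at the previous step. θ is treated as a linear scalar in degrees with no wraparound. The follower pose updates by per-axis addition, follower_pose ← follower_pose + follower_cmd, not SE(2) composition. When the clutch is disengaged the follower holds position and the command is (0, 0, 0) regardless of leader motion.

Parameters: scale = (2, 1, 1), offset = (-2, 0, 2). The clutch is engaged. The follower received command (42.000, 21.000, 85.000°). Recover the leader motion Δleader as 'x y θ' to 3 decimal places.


axis x: (42.000 − -2) / (2) = 22.000
axis y: (21.000 − 0) / (1) = 21.000
axis θ: (85.000 − 2) / (1) = 83.000

22.000 21.000 83.000


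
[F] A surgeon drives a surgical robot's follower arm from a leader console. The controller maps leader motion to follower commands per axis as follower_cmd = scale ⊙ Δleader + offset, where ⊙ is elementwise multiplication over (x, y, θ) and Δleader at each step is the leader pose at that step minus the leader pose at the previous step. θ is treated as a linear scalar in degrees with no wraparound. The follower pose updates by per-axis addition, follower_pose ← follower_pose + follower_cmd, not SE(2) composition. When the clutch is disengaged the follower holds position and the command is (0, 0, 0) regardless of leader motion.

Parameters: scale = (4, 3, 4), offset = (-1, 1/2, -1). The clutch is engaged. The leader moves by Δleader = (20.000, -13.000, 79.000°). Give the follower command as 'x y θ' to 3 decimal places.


axis x: 4·20.000 + -1 = 79.000
axis y: 3·-13.000 + 1/2 = -38.500
axis θ: 4·79.000 + -1 = 315.000

79.000 -38.500 315.000


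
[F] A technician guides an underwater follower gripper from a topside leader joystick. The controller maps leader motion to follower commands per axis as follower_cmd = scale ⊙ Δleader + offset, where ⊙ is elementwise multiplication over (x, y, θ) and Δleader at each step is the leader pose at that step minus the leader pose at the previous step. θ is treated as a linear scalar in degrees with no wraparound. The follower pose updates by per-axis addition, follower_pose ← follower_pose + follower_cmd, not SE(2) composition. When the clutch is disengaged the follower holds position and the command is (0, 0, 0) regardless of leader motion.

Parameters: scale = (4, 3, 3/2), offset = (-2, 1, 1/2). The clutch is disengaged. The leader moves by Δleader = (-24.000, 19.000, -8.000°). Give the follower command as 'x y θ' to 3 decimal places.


clutch disengaged → follower holds; cmd = (0, 0, 0)

0.000 0.000 0.000


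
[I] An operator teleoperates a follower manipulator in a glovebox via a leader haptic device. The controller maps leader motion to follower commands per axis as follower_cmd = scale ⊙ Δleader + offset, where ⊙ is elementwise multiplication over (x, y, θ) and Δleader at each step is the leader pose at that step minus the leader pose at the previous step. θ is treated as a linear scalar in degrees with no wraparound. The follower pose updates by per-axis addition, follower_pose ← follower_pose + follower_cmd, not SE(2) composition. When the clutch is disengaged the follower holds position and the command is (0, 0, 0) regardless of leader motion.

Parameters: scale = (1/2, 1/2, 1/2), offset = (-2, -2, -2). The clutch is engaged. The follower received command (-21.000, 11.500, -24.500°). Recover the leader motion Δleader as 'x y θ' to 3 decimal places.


axis x: (-21.000 − -2) / (1/2) = -38.000
axis y: (11.500 − -2) / (1/2) = 27.000
axis θ: (-24.500 − -2) / (1/2) = -45.000

-38.000 27.000 -45.000


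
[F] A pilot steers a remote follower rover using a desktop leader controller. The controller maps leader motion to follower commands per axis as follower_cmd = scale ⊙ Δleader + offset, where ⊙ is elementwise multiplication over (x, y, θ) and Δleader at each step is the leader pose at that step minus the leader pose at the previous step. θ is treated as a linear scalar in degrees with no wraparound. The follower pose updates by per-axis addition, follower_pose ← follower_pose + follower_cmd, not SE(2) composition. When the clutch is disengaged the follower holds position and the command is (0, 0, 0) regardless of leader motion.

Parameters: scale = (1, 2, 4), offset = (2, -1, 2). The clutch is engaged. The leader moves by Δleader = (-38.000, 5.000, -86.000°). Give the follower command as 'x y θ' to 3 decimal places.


-36.000 9.000 -342.000

axis x: 1·-38.000 + 2 = -36.000
axis y: 2·5.000 + -1 = 9.000
axis θ: 4·-86.000 + 2 = -342.000


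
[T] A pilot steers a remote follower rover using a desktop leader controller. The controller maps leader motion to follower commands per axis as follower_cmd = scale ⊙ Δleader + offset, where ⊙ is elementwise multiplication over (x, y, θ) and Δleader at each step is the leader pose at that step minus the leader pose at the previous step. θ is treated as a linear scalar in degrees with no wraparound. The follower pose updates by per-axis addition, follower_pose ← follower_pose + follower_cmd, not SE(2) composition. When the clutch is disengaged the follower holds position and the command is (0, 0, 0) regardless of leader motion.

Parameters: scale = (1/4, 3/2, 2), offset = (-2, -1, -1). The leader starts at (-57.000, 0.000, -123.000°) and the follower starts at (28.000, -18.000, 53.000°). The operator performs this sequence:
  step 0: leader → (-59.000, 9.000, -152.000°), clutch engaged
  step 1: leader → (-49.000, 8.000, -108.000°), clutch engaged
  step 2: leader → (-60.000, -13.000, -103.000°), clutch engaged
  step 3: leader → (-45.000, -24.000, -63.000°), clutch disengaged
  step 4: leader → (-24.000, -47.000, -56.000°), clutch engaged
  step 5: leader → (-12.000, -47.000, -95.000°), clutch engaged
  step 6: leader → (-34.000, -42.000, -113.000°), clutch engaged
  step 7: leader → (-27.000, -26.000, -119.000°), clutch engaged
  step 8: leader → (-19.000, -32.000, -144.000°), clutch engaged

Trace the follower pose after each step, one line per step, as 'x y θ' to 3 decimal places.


25.500 -5.500 -6.000
26.000 -8.000 81.000
21.250 -40.500 90.000
21.250 -40.500 90.000
24.500 -76.000 103.000
25.500 -77.000 24.000
18.000 -70.500 -13.000
17.750 -47.500 -26.000
17.750 -57.500 -77.000

step 0: Δleader=(-2.000, 9.000, -29.000°), engaged; cmd=(-2.500, 12.500, -59.000°) → follower=(25.500, -5.500, -6.000°)
step 1: Δleader=(10.000, -1.000, 44.000°), engaged; cmd=(0.500, -2.500, 87.000°) → follower=(26.000, -8.000, 81.000°)
step 2: Δleader=(-11.000, -21.000, 5.000°), engaged; cmd=(-4.750, -32.500, 9.000°) → follower=(21.250, -40.500, 90.000°)
step 3: Δleader=(15.000, -11.000, 40.000°), disengaged; cmd=(0,0,0) → follower holds at (21.250, -40.500, 90.000°)
step 4: Δleader=(21.000, -23.000, 7.000°), engaged; cmd=(3.250, -35.500, 13.000°) → follower=(24.500, -76.000, 103.000°)
step 5: Δleader=(12.000, 0.000, -39.000°), engaged; cmd=(1.000, -1.000, -79.000°) → follower=(25.500, -77.000, 24.000°)
step 6: Δleader=(-22.000, 5.000, -18.000°), engaged; cmd=(-7.500, 6.500, -37.000°) → follower=(18.000, -70.500, -13.000°)
step 7: Δleader=(7.000, 16.000, -6.000°), engaged; cmd=(-0.250, 23.000, -13.000°) → follower=(17.750, -47.500, -26.000°)
step 8: Δleader=(8.000, -6.000, -25.000°), engaged; cmd=(0.000, -10.000, -51.000°) → follower=(17.750, -57.500, -77.000°)


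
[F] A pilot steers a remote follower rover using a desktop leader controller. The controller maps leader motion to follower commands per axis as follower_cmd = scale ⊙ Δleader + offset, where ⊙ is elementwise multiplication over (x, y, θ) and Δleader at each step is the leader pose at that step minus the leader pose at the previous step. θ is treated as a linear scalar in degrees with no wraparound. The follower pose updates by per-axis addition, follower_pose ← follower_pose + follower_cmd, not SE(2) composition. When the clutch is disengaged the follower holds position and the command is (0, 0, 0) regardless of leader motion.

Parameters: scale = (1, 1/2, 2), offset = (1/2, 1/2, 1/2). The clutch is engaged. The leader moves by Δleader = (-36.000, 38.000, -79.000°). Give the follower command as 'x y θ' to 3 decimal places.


axis x: 1·-36.000 + 1/2 = -35.500
axis y: 1/2·38.000 + 1/2 = 19.500
axis θ: 2·-79.000 + 1/2 = -157.500

-35.500 19.500 -157.500


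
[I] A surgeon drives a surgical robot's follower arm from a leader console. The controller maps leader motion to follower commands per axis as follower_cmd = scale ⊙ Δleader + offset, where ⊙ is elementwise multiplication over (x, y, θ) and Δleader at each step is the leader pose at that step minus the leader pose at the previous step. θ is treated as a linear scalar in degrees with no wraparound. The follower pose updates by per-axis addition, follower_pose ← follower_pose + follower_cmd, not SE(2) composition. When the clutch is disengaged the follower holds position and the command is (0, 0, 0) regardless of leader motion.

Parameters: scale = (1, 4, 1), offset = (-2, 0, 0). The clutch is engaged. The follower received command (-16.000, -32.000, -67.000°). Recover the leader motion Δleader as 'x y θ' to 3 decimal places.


axis x: (-16.000 − -2) / (1) = -14.000
axis y: (-32.000 − 0) / (4) = -8.000
axis θ: (-67.000 − 0) / (1) = -67.000

-14.000 -8.000 -67.000


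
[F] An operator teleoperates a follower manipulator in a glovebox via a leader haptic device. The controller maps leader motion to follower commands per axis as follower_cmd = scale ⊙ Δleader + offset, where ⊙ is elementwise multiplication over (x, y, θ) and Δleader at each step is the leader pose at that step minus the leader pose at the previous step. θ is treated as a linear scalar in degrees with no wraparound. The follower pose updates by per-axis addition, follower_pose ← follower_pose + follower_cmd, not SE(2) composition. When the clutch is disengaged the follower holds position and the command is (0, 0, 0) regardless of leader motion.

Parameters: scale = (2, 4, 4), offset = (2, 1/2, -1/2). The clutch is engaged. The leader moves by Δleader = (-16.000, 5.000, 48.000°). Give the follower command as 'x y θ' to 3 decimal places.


axis x: 2·-16.000 + 2 = -30.000
axis y: 4·5.000 + 1/2 = 20.500
axis θ: 4·48.000 + -1/2 = 191.500

-30.000 20.500 191.500
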